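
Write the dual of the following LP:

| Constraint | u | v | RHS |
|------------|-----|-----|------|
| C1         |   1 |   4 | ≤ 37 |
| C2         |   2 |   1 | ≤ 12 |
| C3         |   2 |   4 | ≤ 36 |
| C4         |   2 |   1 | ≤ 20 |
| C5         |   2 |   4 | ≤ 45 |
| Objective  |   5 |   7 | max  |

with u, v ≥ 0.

Primal max cᵀx s.t. Ax ≤ b, x ≥ 0  →  Dual min bᵀy s.t. Aᵀy ≥ c, y ≥ 0.

Minimize: z = 37y1 + 12y2 + 36y3 + 20y4 + 45y5

Subject to:
  y1 + 2y2 + 2y3 + 2y4 + 2y5 ≥ 5
  4y1 + y2 + 4y3 + y4 + 4y5 ≥ 7
  y1, y2, y3, y4, y5 ≥ 0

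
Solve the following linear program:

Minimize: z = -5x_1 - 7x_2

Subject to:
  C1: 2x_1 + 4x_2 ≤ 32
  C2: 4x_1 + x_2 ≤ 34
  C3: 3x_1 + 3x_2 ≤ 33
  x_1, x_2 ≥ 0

Evaluate the objective at each vertex of the feasible region:
  z(0, 0) = 0
  z(8.5, 0) = -42.5
  z(7.667, 3.333) = -61.67
  z(6, 5) = -65  ←
  z(0, 8) = -56
The minimum is at x_1 = 6, x_2 = 5.

x_1 = 6, x_2 = 5, z = -65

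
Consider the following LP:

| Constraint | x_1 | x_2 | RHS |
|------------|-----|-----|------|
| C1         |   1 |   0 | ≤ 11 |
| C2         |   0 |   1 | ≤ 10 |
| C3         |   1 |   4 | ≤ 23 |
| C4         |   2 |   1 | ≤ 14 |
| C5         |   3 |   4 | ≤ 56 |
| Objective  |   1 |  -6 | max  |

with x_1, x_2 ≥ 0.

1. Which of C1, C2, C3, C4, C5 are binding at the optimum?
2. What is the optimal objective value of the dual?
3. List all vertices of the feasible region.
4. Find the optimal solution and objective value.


1. C4
2. 7
3. (0, 0), (7, 0), (4.714, 4.571), (0, 5.75)
4. x_1 = 7, x_2 = 0, z = 7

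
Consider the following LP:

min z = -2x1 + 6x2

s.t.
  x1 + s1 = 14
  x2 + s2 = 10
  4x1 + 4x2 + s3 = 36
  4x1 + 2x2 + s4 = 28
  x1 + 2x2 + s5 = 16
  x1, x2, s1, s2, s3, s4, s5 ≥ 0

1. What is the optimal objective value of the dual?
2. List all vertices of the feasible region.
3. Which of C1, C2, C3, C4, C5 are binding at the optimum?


1. -14
2. (0, 0), (7, 0), (5, 4), (2, 7), (0, 8)
3. C4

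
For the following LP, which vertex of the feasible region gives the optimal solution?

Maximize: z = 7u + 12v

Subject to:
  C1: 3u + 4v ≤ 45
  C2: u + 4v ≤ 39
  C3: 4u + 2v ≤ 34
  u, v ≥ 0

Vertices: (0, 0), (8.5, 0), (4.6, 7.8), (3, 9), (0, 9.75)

Evaluate the objective at each vertex of the feasible region:
  z(0, 0) = 0
  z(8.5, 0) = 59.5
  z(4.6, 7.8) = 125.8
  z(3, 9) = 129  ←
  z(0, 9.75) = 117
The maximum is at u = 3, v = 9.

(3, 9)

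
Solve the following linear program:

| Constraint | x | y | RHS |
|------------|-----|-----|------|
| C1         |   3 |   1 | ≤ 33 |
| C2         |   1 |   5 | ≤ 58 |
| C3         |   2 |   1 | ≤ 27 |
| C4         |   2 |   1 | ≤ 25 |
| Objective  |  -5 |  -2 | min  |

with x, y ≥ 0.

Evaluate the objective at each vertex of the feasible region:
  z(0, 0) = 0
  z(11, 0) = -55
  z(8, 9) = -58  ←
  z(7.444, 10.11) = -57.44
  z(0, 11.6) = -23.2
The minimum is at x = 8, y = 9.

x = 8, y = 9, z = -58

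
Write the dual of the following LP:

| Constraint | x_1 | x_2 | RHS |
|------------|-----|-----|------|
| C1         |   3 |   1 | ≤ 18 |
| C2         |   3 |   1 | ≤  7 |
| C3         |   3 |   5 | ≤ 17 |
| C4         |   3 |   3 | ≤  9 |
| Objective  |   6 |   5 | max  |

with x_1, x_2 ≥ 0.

Primal max cᵀx s.t. Ax ≤ b, x ≥ 0  →  Dual min bᵀy s.t. Aᵀy ≥ c, y ≥ 0.

Minimize: z = 18y1 + 7y2 + 17y3 + 9y4

Subject to:
  3y1 + 3y2 + 3y3 + 3y4 ≥ 6
  y1 + y2 + 5y3 + 3y4 ≥ 5
  y1, y2, y3, y4 ≥ 0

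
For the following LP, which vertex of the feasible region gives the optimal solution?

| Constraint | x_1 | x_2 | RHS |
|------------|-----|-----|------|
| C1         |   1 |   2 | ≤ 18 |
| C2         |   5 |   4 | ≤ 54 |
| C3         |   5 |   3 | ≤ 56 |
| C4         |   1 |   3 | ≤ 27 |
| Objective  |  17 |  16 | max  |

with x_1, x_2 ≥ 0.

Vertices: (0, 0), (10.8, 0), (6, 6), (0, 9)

Evaluate the objective at each vertex of the feasible region:
  z(0, 0) = 0
  z(10.8, 0) = 183.6
  z(6, 6) = 198  ←
  z(0, 9) = 144
The maximum is at x_1 = 6, x_2 = 6.

(6, 6)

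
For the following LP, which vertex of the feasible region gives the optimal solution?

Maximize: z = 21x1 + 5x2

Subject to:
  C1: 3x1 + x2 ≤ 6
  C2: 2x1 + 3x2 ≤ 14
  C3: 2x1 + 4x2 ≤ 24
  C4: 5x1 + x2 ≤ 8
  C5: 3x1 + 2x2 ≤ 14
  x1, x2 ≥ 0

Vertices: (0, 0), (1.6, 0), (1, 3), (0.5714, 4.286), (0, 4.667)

Evaluate the objective at each vertex of the feasible region:
  z(0, 0) = 0
  z(1.6, 0) = 33.6
  z(1, 3) = 36  ←
  z(0.5714, 4.286) = 33.43
  z(0, 4.667) = 23.33
The maximum is at x1 = 1, x2 = 3.

(1, 3)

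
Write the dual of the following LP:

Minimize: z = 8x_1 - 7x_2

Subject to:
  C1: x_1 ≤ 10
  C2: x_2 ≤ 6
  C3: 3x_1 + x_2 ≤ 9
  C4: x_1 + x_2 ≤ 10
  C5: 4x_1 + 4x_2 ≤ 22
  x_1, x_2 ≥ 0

Primal min cᵀx s.t. Ax ≤ b, x ≥ 0  →  Dual max −bᵀy s.t. Aᵀy ≥ −c, y ≥ 0.

Maximize: z = -10y1 - 6y2 - 9y3 - 10y4 - 22y5

Subject to:
  y1 + 3y3 + y4 + 4y5 ≥ -8
  y2 + y3 + y4 + 4y5 ≥ 7
  y1, y2, y3, y4, y5 ≥ 0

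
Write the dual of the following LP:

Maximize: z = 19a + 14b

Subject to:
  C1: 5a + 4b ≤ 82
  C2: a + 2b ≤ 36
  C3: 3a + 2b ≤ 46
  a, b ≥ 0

Primal max cᵀx s.t. Ax ≤ b, x ≥ 0  →  Dual min bᵀy s.t. Aᵀy ≥ c, y ≥ 0.

Minimize: z = 82y1 + 36y2 + 46y3

Subject to:
  5y1 + y2 + 3y3 ≥ 19
  4y1 + 2y2 + 2y3 ≥ 14
  y1, y2, y3 ≥ 0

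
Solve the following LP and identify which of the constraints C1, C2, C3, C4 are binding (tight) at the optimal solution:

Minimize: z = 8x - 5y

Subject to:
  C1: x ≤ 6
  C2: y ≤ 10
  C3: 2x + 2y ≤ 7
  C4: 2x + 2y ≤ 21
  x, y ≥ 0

At x = 0, y = 3.5, compute slack b - a·x for each constraint:
  C1: 6 − 0 = 6  (slack)
  C2: 10 − 3.5 = 6.5  (slack)
  C3: 7 − 7 = 0  (binding)
  C4: 21 − 7 = 14  (slack)

Optimal: x = 0, y = 3.5
Binding: C3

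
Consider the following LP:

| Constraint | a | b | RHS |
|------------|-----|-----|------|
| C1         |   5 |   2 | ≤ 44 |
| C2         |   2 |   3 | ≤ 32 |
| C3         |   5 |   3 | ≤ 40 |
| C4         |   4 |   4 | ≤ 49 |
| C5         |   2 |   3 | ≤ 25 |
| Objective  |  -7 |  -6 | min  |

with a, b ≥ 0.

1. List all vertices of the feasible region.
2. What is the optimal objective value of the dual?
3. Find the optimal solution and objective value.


1. (0, 0), (8, 0), (5, 5), (0, 8.333)
2. -65
3. a = 5, b = 5, z = -65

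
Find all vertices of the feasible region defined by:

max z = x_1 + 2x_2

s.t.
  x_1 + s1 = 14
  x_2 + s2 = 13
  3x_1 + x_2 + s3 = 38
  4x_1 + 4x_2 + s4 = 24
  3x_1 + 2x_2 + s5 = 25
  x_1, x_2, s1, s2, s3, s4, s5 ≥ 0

(0, 0), (6, 0), (0, 6)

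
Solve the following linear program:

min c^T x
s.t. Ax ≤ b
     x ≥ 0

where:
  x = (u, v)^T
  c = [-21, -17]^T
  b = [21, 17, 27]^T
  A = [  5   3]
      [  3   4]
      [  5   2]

Evaluate the objective at each vertex of the feasible region:
  z(0, 0) = 0
  z(4.2, 0) = -88.2
  z(3, 2) = -97  ←
  z(0, 4.25) = -72.25
The minimum is at u = 3, v = 2.

u = 3, v = 2, z = -97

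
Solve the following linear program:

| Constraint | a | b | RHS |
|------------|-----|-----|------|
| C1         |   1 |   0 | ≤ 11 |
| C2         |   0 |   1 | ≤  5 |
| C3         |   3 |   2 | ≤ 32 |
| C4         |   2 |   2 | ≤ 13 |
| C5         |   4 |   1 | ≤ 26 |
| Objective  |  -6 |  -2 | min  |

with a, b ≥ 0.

Evaluate the objective at each vertex of the feasible region:
  z(0, 0) = 0
  z(6.5, 0) = -39  ←
  z(1.5, 5) = -19
  z(0, 5) = -10
The minimum is at a = 6.5, b = 0.

a = 6.5, b = 0, z = -39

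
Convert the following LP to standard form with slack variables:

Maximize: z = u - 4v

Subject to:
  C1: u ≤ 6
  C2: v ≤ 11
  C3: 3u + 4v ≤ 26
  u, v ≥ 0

max z = u - 4v

s.t.
  u + s1 = 6
  v + s2 = 11
  3u + 4v + s3 = 26
  u, v, s1, s2, s3 ≥ 0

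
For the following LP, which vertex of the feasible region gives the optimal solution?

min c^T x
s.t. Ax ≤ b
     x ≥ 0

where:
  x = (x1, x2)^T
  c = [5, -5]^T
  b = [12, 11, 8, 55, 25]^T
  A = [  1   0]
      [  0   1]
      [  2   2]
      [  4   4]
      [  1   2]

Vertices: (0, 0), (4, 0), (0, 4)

Evaluate the objective at each vertex of the feasible region:
  z(0, 0) = 0
  z(4, 0) = 20
  z(0, 4) = -20  ←
The minimum is at x1 = 0, x2 = 4.

(0, 4)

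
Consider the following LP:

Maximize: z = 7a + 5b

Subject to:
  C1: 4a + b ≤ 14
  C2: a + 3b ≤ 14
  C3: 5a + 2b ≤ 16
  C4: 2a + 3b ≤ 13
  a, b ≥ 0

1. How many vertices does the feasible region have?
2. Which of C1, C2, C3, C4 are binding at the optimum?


1. 4
2. C3, C4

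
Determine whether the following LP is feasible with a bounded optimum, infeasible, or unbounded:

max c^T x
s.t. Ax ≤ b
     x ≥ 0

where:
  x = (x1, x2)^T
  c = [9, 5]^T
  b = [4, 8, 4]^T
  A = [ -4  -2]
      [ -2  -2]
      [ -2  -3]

Unbounded (objective can increase without bound)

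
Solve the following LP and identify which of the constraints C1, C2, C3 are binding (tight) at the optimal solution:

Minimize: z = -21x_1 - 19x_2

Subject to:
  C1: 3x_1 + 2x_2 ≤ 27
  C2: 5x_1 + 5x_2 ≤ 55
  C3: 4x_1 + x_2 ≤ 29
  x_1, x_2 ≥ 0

At x_1 = 5, x_2 = 6, compute slack b - a·x for each constraint:
  C1: 27 − 27 = 0  (binding)
  C2: 55 − 55 = 0  (binding)
  C3: 29 − 26 = 3  (slack)

Optimal: x_1 = 5, x_2 = 6
Binding: C1, C2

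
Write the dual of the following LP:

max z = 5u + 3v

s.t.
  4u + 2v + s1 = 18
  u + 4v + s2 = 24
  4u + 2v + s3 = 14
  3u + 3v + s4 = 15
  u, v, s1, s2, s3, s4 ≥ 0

Primal max cᵀx s.t. Ax ≤ b, x ≥ 0  →  Dual min bᵀy s.t. Aᵀy ≥ c, y ≥ 0.

Minimize: z = 18y1 + 24y2 + 14y3 + 15y4

Subject to:
  4y1 + y2 + 4y3 + 3y4 ≥ 5
  2y1 + 4y2 + 2y3 + 3y4 ≥ 3
  y1, y2, y3, y4 ≥ 0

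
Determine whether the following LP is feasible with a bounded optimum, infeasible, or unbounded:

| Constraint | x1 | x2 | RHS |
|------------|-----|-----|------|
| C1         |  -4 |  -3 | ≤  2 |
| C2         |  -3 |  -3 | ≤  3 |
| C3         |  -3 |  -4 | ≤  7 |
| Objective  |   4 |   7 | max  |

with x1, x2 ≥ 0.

Unbounded (objective can increase without bound)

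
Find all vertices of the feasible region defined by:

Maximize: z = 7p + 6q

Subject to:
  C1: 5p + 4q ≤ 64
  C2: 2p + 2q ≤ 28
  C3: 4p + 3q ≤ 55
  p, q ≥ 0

(0, 0), (12.8, 0), (8, 6), (0, 14)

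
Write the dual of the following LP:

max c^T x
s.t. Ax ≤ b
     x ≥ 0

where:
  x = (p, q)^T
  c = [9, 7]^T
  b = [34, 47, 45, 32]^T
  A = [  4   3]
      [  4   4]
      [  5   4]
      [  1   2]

Primal max cᵀx s.t. Ax ≤ b, x ≥ 0  →  Dual min bᵀy s.t. Aᵀy ≥ c, y ≥ 0.

Minimize: z = 34y1 + 47y2 + 45y3 + 32y4

Subject to:
  4y1 + 4y2 + 5y3 + y4 ≥ 9
  3y1 + 4y2 + 4y3 + 2y4 ≥ 7
  y1, y2, y3, y4 ≥ 0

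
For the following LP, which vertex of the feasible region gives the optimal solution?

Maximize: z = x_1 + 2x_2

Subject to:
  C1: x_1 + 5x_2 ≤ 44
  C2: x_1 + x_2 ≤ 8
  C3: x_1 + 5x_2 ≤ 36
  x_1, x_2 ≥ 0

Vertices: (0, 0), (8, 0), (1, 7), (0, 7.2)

Evaluate the objective at each vertex of the feasible region:
  z(0, 0) = 0
  z(8, 0) = 8
  z(1, 7) = 15  ←
  z(0, 7.2) = 14.4
The maximum is at x_1 = 1, x_2 = 7.

(1, 7)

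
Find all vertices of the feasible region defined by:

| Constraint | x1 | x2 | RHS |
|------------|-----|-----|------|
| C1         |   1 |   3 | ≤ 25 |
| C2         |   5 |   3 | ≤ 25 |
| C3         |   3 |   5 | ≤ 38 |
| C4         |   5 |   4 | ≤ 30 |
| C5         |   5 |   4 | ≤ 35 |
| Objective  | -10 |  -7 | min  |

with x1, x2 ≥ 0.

(0, 0), (5, 0), (2, 5), (0, 7.5)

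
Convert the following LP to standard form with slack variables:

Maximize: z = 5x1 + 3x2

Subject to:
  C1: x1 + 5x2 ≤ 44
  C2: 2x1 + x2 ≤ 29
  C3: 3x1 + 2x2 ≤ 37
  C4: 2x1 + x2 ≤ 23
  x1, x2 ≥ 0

max z = 5x1 + 3x2

s.t.
  x1 + 5x2 + s1 = 44
  2x1 + x2 + s2 = 29
  3x1 + 2x2 + s3 = 37
  2x1 + x2 + s4 = 23
  x1, x2, s1, s2, s3, s4 ≥ 0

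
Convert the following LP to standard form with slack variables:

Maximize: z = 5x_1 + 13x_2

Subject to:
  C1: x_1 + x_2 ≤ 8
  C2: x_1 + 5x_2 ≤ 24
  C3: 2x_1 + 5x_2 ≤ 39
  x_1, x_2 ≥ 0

max z = 5x_1 + 13x_2

s.t.
  x_1 + x_2 + s1 = 8
  x_1 + 5x_2 + s2 = 24
  2x_1 + 5x_2 + s3 = 39
  x_1, x_2, s1, s2, s3 ≥ 0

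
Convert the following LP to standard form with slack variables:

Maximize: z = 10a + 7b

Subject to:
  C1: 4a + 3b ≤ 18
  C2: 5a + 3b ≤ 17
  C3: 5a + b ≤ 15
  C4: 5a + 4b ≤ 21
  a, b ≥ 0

max z = 10a + 7b

s.t.
  4a + 3b + s1 = 18
  5a + 3b + s2 = 17
  5a + b + s3 = 15
  5a + 4b + s4 = 21
  a, b, s1, s2, s3, s4 ≥ 0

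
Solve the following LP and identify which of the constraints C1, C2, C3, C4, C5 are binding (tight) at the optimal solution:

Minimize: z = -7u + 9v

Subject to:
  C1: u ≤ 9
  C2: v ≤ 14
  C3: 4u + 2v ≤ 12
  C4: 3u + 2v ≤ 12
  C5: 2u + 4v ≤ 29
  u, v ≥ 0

At u = 3, v = 0, compute slack b - a·x for each constraint:
  C1: 9 − 3 = 6  (slack)
  C2: 14 − 0 = 14  (slack)
  C3: 12 − 12 = 0  (binding)
  C4: 12 − 9 = 3  (slack)
  C5: 29 − 6 = 23  (slack)

Optimal: u = 3, v = 0
Binding: C3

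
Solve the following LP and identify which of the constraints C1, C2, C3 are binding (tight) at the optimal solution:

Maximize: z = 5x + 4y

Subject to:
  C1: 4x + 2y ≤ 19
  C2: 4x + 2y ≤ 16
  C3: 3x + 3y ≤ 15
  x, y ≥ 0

At x = 3, y = 2, compute slack b - a·x for each constraint:
  C1: 19 − 16 = 3  (slack)
  C2: 16 − 16 = 0  (binding)
  C3: 15 − 15 = 0  (binding)

Optimal: x = 3, y = 2
Binding: C2, C3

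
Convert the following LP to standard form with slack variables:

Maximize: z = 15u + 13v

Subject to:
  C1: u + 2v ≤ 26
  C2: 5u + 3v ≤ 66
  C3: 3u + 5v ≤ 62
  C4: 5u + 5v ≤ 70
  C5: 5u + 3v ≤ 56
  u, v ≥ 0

max z = 15u + 13v

s.t.
  u + 2v + s1 = 26
  5u + 3v + s2 = 66
  3u + 5v + s3 = 62
  5u + 5v + s4 = 70
  5u + 3v + s5 = 56
  u, v, s1, s2, s3, s4, s5 ≥ 0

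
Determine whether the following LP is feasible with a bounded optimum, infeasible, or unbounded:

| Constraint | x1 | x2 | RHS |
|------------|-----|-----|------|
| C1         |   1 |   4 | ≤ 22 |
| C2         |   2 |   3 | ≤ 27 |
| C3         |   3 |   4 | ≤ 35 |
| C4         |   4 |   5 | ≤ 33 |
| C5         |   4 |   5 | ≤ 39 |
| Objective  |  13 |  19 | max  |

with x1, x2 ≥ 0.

Feasible with a bounded optimal solution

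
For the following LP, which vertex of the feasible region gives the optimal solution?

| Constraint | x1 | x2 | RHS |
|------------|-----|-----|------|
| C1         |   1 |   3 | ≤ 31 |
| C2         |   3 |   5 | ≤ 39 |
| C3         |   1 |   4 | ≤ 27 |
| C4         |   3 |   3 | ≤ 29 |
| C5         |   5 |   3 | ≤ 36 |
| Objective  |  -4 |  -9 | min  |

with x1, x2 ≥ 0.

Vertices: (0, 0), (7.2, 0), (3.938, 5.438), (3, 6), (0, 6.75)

Evaluate the objective at each vertex of the feasible region:
  z(0, 0) = 0
  z(7.2, 0) = -28.8
  z(3.938, 5.438) = -64.69
  z(3, 6) = -66  ←
  z(0, 6.75) = -60.75
The minimum is at x1 = 3, x2 = 6.

(3, 6)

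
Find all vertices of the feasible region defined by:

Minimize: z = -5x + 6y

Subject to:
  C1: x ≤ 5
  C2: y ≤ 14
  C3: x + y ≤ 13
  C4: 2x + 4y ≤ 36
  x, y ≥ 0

(0, 0), (5, 0), (5, 6.5), (0, 9)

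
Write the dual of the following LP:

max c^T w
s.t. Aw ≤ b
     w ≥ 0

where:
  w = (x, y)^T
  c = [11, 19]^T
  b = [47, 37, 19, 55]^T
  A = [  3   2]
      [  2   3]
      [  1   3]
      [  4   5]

Primal max cᵀx s.t. Ax ≤ b, x ≥ 0  →  Dual min bᵀy s.t. Aᵀy ≥ c, y ≥ 0.

Minimize: z = 47y1 + 37y2 + 19y3 + 55y4

Subject to:
  3y1 + 2y2 + y3 + 4y4 ≥ 11
  2y1 + 3y2 + 3y3 + 5y4 ≥ 19
  y1, y2, y3, y4 ≥ 0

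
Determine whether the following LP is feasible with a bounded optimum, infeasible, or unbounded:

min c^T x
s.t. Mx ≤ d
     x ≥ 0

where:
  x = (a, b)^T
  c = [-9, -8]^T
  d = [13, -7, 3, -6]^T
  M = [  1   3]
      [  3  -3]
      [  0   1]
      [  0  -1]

Infeasible (no feasible solution exists)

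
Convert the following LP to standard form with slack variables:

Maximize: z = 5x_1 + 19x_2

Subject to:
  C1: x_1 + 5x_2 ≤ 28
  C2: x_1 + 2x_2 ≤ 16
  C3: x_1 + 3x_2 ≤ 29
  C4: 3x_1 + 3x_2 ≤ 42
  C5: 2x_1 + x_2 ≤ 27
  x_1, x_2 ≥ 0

max z = 5x_1 + 19x_2

s.t.
  x_1 + 5x_2 + s1 = 28
  x_1 + 2x_2 + s2 = 16
  x_1 + 3x_2 + s3 = 29
  3x_1 + 3x_2 + s4 = 42
  2x_1 + x_2 + s5 = 27
  x_1, x_2, s1, s2, s3, s4, s5 ≥ 0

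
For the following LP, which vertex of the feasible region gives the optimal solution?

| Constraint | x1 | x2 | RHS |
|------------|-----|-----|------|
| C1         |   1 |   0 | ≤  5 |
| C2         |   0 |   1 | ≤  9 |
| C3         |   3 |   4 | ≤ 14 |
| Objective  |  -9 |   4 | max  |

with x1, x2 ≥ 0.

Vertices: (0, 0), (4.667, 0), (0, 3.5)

Evaluate the objective at each vertex of the feasible region:
  z(0, 0) = 0
  z(4.667, 0) = -42
  z(0, 3.5) = 14  ←
The maximum is at x1 = 0, x2 = 3.5.

(0, 3.5)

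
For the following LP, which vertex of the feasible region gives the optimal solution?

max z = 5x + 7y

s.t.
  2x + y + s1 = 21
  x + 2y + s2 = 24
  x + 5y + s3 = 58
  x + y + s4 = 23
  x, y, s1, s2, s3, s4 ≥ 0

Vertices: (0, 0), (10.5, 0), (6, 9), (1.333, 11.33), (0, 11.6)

Evaluate the objective at each vertex of the feasible region:
  z(0, 0) = 0
  z(10.5, 0) = 52.5
  z(6, 9) = 93  ←
  z(1.333, 11.33) = 86
  z(0, 11.6) = 81.2
The maximum is at x = 6, y = 9.

(6, 9)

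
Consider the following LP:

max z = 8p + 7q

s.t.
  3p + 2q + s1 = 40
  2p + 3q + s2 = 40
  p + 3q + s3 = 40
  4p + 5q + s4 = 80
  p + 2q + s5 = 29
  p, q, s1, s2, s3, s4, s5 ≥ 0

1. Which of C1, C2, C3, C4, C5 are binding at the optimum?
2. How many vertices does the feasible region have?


1. C1, C2
2. 4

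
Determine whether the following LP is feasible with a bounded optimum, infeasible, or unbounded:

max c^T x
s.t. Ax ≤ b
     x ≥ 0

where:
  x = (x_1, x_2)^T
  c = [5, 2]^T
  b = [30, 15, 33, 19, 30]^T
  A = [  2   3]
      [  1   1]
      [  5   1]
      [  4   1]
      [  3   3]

Feasible with a bounded optimal solution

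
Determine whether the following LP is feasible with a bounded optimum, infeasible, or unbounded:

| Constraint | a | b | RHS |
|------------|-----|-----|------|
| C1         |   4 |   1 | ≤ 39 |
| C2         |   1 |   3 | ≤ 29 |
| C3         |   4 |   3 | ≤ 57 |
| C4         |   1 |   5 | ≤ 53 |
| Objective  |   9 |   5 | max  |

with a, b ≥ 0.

Feasible with a bounded optimal solution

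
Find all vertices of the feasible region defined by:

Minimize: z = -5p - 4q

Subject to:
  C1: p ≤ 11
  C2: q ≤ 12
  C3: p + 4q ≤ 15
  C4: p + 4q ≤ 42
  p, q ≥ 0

(0, 0), (11, 0), (11, 1), (0, 3.75)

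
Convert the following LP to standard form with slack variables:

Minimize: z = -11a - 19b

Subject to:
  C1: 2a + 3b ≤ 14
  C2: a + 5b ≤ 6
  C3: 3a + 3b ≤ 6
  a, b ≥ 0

min z = -11a - 19b

s.t.
  2a + 3b + s1 = 14
  a + 5b + s2 = 6
  3a + 3b + s3 = 6
  a, b, s1, s2, s3 ≥ 0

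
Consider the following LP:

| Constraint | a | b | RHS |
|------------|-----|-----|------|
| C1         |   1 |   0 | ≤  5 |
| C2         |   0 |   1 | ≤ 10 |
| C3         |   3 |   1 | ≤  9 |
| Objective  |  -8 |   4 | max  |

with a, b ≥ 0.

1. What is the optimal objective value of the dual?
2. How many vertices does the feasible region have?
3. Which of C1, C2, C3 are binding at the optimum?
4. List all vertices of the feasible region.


1. 36
2. 3
3. C3
4. (0, 0), (3, 0), (0, 9)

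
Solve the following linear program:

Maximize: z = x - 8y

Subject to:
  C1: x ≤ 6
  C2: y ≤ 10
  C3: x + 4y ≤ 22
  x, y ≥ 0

Evaluate the objective at each vertex of the feasible region:
  z(0, 0) = 0
  z(6, 0) = 6  ←
  z(6, 4) = -26
  z(0, 5.5) = -44
The maximum is at x = 6, y = 0.

x = 6, y = 0, z = 6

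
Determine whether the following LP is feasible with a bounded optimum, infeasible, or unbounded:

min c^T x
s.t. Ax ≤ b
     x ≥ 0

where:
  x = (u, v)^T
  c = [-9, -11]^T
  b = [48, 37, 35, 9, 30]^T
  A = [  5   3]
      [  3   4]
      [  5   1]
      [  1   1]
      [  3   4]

Feasible with a bounded optimal solution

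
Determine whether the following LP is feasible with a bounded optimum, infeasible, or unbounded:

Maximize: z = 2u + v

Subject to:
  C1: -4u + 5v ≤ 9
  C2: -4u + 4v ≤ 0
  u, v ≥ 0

Unbounded (objective can increase without bound)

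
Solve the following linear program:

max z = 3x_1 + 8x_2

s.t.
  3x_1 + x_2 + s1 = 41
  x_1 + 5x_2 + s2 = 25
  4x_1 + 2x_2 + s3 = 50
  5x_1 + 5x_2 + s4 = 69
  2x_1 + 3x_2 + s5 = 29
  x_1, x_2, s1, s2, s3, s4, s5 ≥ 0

Evaluate the objective at each vertex of the feasible region:
  z(0, 0) = 0
  z(12.5, 0) = 37.5
  z(11.5, 2) = 50.5
  z(10, 3) = 54  ←
  z(0, 5) = 40
The maximum is at x_1 = 10, x_2 = 3.

x_1 = 10, x_2 = 3, z = 54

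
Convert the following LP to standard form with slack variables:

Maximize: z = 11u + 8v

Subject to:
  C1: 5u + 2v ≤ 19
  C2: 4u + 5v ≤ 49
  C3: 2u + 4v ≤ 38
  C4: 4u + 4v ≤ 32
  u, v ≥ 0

max z = 11u + 8v

s.t.
  5u + 2v + s1 = 19
  4u + 5v + s2 = 49
  2u + 4v + s3 = 38
  4u + 4v + s4 = 32
  u, v, s1, s2, s3, s4 ≥ 0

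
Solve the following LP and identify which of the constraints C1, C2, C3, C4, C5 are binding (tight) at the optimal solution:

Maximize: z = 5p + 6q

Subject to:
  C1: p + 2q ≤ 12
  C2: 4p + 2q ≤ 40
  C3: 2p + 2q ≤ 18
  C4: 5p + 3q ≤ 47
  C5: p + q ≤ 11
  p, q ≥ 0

At p = 6, q = 3, compute slack b - a·x for each constraint:
  C1: 12 − 12 = 0  (binding)
  C2: 40 − 30 = 10  (slack)
  C3: 18 − 18 = 0  (binding)
  C4: 47 − 39 = 8  (slack)
  C5: 11 − 9 = 2  (slack)

Optimal: p = 6, q = 3
Binding: C1, C3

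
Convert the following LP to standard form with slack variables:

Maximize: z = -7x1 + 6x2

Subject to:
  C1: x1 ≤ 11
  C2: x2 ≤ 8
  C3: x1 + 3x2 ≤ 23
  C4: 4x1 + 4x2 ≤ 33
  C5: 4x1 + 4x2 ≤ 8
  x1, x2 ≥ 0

max z = -7x1 + 6x2

s.t.
  x1 + s1 = 11
  x2 + s2 = 8
  x1 + 3x2 + s3 = 23
  4x1 + 4x2 + s4 = 33
  4x1 + 4x2 + s5 = 8
  x1, x2, s1, s2, s3, s4, s5 ≥ 0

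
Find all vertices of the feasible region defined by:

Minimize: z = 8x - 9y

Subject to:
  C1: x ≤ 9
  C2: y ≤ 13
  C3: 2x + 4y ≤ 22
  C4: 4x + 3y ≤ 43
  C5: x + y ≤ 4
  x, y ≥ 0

(0, 0), (4, 0), (0, 4)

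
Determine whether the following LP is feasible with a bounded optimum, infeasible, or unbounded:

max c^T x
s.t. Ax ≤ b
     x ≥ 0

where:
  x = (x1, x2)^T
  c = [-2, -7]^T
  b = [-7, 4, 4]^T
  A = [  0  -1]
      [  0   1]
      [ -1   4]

Infeasible (no feasible solution exists)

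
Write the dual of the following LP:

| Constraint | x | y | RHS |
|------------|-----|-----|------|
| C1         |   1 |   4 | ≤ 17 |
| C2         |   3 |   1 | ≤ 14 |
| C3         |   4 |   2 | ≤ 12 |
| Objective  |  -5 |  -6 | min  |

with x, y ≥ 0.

Primal min cᵀx s.t. Ax ≤ b, x ≥ 0  →  Dual max −bᵀy s.t. Aᵀy ≥ −c, y ≥ 0.

Maximize: z = -17y1 - 14y2 - 12y3

Subject to:
  y1 + 3y2 + 4y3 ≥ 5
  4y1 + y2 + 2y3 ≥ 6
  y1, y2, y3 ≥ 0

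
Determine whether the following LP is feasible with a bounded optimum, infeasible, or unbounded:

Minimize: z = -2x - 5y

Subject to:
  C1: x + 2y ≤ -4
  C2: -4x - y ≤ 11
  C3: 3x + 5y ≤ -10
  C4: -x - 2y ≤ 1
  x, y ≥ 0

Infeasible (no feasible solution exists)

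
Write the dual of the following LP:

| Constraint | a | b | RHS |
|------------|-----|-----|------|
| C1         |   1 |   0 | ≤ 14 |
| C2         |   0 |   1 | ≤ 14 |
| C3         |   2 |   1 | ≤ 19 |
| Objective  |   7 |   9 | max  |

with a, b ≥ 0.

Primal max cᵀx s.t. Ax ≤ b, x ≥ 0  →  Dual min bᵀy s.t. Aᵀy ≥ c, y ≥ 0.

Minimize: z = 14y1 + 14y2 + 19y3

Subject to:
  y1 + 2y3 ≥ 7
  y2 + y3 ≥ 9
  y1, y2, y3 ≥ 0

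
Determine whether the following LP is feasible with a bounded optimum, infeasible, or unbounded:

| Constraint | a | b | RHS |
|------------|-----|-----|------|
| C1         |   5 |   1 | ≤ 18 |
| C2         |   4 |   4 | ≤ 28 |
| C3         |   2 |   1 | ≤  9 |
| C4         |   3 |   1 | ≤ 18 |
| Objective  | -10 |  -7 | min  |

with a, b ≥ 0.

Feasible with a bounded optimal solution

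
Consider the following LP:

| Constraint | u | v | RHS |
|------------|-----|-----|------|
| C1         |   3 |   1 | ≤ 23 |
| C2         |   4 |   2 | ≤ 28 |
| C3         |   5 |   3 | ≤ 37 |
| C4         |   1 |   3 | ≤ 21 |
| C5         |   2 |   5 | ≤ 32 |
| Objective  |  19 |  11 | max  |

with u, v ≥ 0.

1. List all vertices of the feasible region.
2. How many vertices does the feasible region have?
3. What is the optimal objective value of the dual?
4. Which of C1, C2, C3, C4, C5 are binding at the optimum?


1. (0, 0), (7, 0), (5, 4), (4.684, 4.526), (0, 6.4)
2. 5
3. 139
4. C2, C3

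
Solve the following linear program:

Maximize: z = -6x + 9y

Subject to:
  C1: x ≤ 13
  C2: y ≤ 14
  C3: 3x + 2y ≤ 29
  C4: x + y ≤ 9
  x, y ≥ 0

Evaluate the objective at each vertex of the feasible region:
  z(0, 0) = 0
  z(9, 0) = -54
  z(0, 9) = 81  ←
The maximum is at x = 0, y = 9.

x = 0, y = 9, z = 81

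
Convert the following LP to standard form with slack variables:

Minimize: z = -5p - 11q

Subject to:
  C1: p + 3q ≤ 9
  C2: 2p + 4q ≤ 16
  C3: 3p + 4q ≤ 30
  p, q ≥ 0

min z = -5p - 11q

s.t.
  p + 3q + s1 = 9
  2p + 4q + s2 = 16
  3p + 4q + s3 = 30
  p, q, s1, s2, s3 ≥ 0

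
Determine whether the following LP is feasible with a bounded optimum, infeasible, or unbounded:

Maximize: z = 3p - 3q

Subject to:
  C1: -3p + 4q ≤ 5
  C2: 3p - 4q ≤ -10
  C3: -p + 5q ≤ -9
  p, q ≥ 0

Infeasible (no feasible solution exists)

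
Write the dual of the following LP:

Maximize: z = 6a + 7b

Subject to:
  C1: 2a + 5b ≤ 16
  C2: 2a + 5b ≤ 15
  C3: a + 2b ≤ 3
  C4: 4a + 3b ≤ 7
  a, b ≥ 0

Primal max cᵀx s.t. Ax ≤ b, x ≥ 0  →  Dual min bᵀy s.t. Aᵀy ≥ c, y ≥ 0.

Minimize: z = 16y1 + 15y2 + 3y3 + 7y4

Subject to:
  2y1 + 2y2 + y3 + 4y4 ≥ 6
  5y1 + 5y2 + 2y3 + 3y4 ≥ 7
  y1, y2, y3, y4 ≥ 0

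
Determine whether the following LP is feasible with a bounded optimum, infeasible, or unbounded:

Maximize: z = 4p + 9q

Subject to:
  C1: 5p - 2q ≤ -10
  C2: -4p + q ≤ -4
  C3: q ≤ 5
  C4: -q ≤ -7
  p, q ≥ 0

Infeasible (no feasible solution exists)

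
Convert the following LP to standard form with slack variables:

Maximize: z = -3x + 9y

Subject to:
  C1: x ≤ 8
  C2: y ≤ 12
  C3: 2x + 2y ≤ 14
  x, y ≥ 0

max z = -3x + 9y

s.t.
  x + s1 = 8
  y + s2 = 12
  2x + 2y + s3 = 14
  x, y, s1, s2, s3 ≥ 0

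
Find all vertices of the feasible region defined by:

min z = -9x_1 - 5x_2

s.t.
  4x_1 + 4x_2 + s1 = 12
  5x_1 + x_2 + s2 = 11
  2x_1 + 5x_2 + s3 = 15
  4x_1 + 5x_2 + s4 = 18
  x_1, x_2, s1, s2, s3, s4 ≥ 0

(0, 0), (2.2, 0), (2, 1), (0, 3)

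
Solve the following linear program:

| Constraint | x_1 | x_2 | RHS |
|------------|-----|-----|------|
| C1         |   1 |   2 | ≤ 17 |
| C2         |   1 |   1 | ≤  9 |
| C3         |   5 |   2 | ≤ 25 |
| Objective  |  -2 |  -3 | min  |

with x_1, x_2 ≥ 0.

Evaluate the objective at each vertex of the feasible region:
  z(0, 0) = 0
  z(5, 0) = -10
  z(2.333, 6.667) = -24.67
  z(1, 8) = -26  ←
  z(0, 8.5) = -25.5
The minimum is at x_1 = 1, x_2 = 8.

x_1 = 1, x_2 = 8, z = -26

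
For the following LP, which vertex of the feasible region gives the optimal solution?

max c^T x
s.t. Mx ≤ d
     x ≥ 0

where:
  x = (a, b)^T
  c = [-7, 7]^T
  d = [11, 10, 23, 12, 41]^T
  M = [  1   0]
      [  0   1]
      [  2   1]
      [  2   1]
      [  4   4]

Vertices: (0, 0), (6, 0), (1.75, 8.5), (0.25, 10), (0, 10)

Evaluate the objective at each vertex of the feasible region:
  z(0, 0) = 0
  z(6, 0) = -42
  z(1.75, 8.5) = 47.25
  z(0.25, 10) = 68.25
  z(0, 10) = 70  ←
The maximum is at a = 0, b = 10.

(0, 10)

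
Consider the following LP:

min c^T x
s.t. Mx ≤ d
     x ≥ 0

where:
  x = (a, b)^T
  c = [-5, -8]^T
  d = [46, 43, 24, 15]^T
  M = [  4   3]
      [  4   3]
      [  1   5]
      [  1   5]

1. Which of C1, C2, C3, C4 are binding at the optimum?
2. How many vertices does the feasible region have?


1. C2, C4
2. 4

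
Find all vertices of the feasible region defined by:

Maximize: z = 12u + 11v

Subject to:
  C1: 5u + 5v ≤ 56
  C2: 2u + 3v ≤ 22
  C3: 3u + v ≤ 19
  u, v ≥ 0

(0, 0), (6.333, 0), (5, 4), (0, 7.333)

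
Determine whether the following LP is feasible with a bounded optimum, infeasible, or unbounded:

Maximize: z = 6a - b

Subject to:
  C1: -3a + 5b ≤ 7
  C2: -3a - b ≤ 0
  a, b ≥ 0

Unbounded (objective can increase without bound)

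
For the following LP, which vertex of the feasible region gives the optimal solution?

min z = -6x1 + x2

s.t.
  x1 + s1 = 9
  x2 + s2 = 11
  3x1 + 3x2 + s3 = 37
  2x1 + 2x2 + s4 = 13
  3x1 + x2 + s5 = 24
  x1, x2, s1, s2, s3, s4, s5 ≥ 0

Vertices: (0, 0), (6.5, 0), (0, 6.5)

Evaluate the objective at each vertex of the feasible region:
  z(0, 0) = 0
  z(6.5, 0) = -39  ←
  z(0, 6.5) = 6.5
The minimum is at x1 = 6.5, x2 = 0.

(6.5, 0)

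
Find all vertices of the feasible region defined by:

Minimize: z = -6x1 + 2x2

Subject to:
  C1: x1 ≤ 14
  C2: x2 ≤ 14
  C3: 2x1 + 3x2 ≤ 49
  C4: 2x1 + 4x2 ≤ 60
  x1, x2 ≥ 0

(0, 0), (14, 0), (14, 7), (8, 11), (2, 14), (0, 14)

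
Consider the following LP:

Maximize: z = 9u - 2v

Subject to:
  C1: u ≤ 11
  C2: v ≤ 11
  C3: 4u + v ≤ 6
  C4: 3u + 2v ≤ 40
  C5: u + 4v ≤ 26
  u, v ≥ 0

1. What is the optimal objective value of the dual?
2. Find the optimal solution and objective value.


1. 13.5
2. u = 1.5, v = 0, z = 13.5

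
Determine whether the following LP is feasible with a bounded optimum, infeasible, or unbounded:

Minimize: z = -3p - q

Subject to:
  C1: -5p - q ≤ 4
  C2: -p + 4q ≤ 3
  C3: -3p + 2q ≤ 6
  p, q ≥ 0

Unbounded (objective can decrease without bound)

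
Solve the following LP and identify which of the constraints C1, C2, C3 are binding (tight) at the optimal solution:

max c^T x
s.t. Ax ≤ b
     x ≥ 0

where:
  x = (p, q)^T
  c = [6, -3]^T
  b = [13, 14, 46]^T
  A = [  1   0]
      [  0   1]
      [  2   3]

At p = 13, q = 0, compute slack b - a·x for each constraint:
  C1: 13 − 13 = 0  (binding)
  C2: 14 − 0 = 14  (slack)
  C3: 46 − 26 = 20  (slack)

Optimal: p = 13, q = 0
Binding: C1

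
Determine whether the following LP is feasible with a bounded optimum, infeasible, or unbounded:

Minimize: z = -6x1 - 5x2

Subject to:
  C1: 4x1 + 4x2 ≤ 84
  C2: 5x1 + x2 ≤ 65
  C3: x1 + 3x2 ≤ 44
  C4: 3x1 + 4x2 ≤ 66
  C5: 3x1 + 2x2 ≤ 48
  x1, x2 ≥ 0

Feasible with a bounded optimal solution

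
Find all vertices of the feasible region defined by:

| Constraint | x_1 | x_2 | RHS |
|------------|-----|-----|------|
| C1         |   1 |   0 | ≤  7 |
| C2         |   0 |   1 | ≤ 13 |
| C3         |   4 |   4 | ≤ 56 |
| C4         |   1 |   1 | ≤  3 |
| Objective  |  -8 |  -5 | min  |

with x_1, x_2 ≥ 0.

(0, 0), (3, 0), (0, 3)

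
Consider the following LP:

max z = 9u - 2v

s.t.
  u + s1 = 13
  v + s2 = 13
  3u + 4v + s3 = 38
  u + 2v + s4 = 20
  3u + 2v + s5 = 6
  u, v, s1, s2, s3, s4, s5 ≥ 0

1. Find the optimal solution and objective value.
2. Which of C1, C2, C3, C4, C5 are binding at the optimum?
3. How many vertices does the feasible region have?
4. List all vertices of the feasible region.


1. u = 2, v = 0, z = 18
2. C5
3. 3
4. (0, 0), (2, 0), (0, 3)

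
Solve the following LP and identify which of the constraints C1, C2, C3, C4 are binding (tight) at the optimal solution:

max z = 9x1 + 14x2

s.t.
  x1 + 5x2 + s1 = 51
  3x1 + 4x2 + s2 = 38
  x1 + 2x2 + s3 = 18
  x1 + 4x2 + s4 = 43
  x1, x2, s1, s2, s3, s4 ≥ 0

At x1 = 2, x2 = 8, compute slack b - a·x for each constraint:
  C1: 51 − 42 = 9  (slack)
  C2: 38 − 38 = 0  (binding)
  C3: 18 − 18 = 0  (binding)
  C4: 43 − 34 = 9  (slack)

Optimal: x1 = 2, x2 = 8
Binding: C2, C3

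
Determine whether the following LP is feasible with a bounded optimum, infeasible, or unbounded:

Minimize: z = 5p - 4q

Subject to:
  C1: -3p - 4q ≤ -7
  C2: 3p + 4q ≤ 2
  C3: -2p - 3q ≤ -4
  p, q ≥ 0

Infeasible (no feasible solution exists)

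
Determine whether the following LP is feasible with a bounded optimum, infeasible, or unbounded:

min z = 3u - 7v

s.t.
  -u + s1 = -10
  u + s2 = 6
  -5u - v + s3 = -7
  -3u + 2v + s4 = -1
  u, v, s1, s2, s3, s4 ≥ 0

Infeasible (no feasible solution exists)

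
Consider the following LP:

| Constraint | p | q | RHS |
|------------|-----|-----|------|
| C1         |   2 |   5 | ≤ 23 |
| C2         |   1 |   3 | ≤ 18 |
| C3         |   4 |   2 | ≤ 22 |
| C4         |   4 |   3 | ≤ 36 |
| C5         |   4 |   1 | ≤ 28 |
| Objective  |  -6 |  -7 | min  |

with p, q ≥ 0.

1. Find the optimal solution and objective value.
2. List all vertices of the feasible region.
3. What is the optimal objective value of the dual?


1. p = 4, q = 3, z = -45
2. (0, 0), (5.5, 0), (4, 3), (0, 4.6)
3. -45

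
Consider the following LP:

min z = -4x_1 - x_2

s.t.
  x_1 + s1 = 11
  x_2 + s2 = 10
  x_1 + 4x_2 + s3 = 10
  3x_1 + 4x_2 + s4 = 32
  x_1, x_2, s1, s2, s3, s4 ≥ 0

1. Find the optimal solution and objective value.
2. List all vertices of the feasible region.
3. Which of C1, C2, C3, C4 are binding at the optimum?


1. x_1 = 10, x_2 = 0, z = -40
2. (0, 0), (10, 0), (0, 2.5)
3. C3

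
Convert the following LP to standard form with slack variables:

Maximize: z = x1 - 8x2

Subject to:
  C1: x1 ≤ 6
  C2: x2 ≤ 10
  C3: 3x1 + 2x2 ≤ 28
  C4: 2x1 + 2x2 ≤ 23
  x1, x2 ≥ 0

max z = x1 - 8x2

s.t.
  x1 + s1 = 6
  x2 + s2 = 10
  3x1 + 2x2 + s3 = 28
  2x1 + 2x2 + s4 = 23
  x1, x2, s1, s2, s3, s4 ≥ 0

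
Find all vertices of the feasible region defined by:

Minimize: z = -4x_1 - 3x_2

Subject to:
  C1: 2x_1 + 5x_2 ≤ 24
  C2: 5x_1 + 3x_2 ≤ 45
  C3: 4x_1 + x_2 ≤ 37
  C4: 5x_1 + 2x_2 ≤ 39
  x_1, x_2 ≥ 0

(0, 0), (7.8, 0), (7, 2), (0, 4.8)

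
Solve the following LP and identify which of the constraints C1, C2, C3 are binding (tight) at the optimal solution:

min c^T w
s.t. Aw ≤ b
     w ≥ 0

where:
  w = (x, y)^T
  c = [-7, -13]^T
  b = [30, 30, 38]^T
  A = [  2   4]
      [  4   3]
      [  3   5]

At x = 1, y = 7, compute slack b - a·x for each constraint:
  C1: 30 − 30 = 0  (binding)
  C2: 30 − 25 = 5  (slack)
  C3: 38 − 38 = 0  (binding)

Optimal: x = 1, y = 7
Binding: C1, C3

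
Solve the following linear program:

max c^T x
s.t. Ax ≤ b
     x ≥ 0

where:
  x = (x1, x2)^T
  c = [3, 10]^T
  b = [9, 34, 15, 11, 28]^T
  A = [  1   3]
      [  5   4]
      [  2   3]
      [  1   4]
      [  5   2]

Evaluate the objective at each vertex of the feasible region:
  z(0, 0) = 0
  z(5.6, 0) = 16.8
  z(5.077, 1.308) = 28.31
  z(3, 2) = 29  ←
  z(0, 2.75) = 27.5
The maximum is at x1 = 3, x2 = 2.

x1 = 3, x2 = 2, z = 29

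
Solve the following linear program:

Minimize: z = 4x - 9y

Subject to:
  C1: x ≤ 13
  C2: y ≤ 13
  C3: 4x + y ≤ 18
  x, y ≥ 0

Evaluate the objective at each vertex of the feasible region:
  z(0, 0) = 0
  z(4.5, 0) = 18
  z(1.25, 13) = -112
  z(0, 13) = -117  ←
The minimum is at x = 0, y = 13.

x = 0, y = 13, z = -117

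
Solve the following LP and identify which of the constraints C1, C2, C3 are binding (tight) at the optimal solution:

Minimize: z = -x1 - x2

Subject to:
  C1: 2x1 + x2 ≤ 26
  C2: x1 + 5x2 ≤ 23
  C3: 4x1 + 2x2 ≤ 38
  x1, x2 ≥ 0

At x1 = 8, x2 = 3, compute slack b - a·x for each constraint:
  C1: 26 − 19 = 7  (slack)
  C2: 23 − 23 = 0  (binding)
  C3: 38 − 38 = 0  (binding)

Optimal: x1 = 8, x2 = 3
Binding: C2, C3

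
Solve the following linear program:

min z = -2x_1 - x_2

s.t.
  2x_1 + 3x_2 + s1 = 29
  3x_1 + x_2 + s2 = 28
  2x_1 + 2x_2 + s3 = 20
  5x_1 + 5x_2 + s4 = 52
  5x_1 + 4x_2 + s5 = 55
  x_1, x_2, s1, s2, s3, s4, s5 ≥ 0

Evaluate the objective at each vertex of the feasible region:
  z(0, 0) = 0
  z(9.333, 0) = -18.67
  z(9, 1) = -19  ←
  z(1, 9) = -11
  z(0, 9.667) = -9.667
The minimum is at x_1 = 9, x_2 = 1.

x_1 = 9, x_2 = 1, z = -19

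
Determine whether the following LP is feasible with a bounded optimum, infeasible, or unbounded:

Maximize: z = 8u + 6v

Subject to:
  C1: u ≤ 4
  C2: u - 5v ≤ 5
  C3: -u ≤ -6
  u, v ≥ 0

Infeasible (no feasible solution exists)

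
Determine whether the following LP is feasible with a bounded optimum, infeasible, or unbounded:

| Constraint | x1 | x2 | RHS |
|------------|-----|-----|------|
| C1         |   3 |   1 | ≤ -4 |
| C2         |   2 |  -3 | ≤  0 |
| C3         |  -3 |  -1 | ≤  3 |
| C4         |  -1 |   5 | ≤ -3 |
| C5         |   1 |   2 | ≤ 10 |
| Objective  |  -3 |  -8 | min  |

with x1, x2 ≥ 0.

Infeasible (no feasible solution exists)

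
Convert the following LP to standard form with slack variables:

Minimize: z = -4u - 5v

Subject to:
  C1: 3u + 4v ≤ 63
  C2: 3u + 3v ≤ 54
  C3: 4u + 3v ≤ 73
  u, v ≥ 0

min z = -4u - 5v

s.t.
  3u + 4v + s1 = 63
  3u + 3v + s2 = 54
  4u + 3v + s3 = 73
  u, v, s1, s2, s3 ≥ 0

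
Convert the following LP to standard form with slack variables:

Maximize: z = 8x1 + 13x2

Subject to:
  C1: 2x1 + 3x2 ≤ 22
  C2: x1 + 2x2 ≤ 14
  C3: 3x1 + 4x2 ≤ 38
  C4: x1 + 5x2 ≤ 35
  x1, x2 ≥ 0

max z = 8x1 + 13x2

s.t.
  2x1 + 3x2 + s1 = 22
  x1 + 2x2 + s2 = 14
  3x1 + 4x2 + s3 = 38
  x1 + 5x2 + s4 = 35
  x1, x2, s1, s2, s3, s4 ≥ 0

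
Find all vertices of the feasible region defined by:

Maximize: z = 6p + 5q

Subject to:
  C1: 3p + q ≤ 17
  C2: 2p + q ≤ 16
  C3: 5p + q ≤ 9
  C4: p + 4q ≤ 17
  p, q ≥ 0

(0, 0), (1.8, 0), (1, 4), (0, 4.25)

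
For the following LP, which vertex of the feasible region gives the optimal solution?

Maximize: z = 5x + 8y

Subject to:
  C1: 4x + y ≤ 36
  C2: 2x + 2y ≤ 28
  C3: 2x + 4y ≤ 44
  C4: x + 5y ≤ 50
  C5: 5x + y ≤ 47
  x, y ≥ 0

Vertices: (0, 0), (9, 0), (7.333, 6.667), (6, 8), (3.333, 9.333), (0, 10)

Evaluate the objective at each vertex of the feasible region:
  z(0, 0) = 0
  z(9, 0) = 45
  z(7.333, 6.667) = 90
  z(6, 8) = 94  ←
  z(3.333, 9.333) = 91.33
  z(0, 10) = 80
The maximum is at x = 6, y = 8.

(6, 8)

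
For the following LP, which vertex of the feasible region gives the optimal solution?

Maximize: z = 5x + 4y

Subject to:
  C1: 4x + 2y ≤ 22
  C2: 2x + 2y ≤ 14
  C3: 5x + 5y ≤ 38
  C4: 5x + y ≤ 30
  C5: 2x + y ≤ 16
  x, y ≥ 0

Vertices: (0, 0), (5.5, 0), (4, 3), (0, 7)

Evaluate the objective at each vertex of the feasible region:
  z(0, 0) = 0
  z(5.5, 0) = 27.5
  z(4, 3) = 32  ←
  z(0, 7) = 28
The maximum is at x = 4, y = 3.

(4, 3)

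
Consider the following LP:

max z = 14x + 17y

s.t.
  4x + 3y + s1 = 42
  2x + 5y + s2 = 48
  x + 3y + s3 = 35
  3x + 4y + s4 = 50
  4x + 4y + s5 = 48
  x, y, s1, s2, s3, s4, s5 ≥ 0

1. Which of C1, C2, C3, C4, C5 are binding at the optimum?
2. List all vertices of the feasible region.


1. C2, C5
2. (0, 0), (10.5, 0), (6, 6), (4, 8), (0, 9.6)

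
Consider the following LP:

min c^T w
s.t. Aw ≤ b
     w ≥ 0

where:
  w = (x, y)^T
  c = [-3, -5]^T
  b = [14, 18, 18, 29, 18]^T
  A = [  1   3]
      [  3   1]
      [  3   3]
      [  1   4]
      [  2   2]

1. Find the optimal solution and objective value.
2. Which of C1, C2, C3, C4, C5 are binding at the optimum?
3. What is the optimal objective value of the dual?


1. x = 2, y = 4, z = -26
2. C1, C3
3. -26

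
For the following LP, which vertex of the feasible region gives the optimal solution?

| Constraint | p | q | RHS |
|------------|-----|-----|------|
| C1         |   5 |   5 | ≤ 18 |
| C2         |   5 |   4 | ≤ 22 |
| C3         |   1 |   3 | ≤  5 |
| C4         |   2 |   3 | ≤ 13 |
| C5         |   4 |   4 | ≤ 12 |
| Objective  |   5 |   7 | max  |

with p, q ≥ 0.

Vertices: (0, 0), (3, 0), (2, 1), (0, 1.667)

Evaluate the objective at each vertex of the feasible region:
  z(0, 0) = 0
  z(3, 0) = 15
  z(2, 1) = 17  ←
  z(0, 1.667) = 11.67
The maximum is at p = 2, q = 1.

(2, 1)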